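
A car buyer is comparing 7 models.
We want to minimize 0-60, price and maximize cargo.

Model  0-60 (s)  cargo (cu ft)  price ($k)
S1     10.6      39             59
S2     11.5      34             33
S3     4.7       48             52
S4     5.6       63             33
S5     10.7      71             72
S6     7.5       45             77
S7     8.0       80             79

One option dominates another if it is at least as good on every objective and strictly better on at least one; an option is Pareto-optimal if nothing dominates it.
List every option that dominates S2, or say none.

S4: 0-60 5.6≤11.5, cargo 63≥34, price 33≤33 — dominates S2.
Others (S1, S3, S5, S6, S7) are each worse than S2 on at least one objective.

S4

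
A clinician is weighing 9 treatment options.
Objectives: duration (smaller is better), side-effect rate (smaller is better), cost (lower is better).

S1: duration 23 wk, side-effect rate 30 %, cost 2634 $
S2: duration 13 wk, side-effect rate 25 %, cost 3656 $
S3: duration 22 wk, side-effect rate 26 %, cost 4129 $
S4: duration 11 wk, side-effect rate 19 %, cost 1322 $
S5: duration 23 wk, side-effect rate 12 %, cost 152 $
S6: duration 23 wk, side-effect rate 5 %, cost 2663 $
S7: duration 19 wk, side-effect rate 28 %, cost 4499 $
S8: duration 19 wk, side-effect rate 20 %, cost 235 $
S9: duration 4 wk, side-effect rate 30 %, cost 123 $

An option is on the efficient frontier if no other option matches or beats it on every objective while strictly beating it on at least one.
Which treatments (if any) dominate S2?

S4

S4: duration 11≤13, side-effect rate 19≤25, cost 1322≤3656 — dominates S2.
Others (S1, S3, S5, S6, S7, S8, S9) are each worse than S2 on at least one objective.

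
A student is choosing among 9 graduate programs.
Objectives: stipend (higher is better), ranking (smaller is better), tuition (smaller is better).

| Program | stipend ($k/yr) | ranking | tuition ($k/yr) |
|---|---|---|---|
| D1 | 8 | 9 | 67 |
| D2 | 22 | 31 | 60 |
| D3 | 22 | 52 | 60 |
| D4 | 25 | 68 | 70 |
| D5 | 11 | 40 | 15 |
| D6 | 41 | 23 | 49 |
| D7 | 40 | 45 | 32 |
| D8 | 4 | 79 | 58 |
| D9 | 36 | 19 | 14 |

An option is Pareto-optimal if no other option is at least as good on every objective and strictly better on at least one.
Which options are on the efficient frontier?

D1: not dominated (best ranking).
D2: dominated by D6 (stipend 41≥22, ranking 23≤31, tuition 49≤60).
D3: dominated by D2 (stipend 22≥22, ranking 31≤52, tuition 60≤60).
D4: dominated by D6 (stipend 41≥25, ranking 23≤68, tuition 49≤70).
D5: dominated by D9 (stipend 36≥11, ranking 19≤40, tuition 14≤15).
D6: not dominated (best stipend).
D7: not dominated.
D8: dominated by D5 (stipend 11≥4, ranking 40≤79, tuition 15≤58).
D9: not dominated (best tuition).

D1, D6, D7, D9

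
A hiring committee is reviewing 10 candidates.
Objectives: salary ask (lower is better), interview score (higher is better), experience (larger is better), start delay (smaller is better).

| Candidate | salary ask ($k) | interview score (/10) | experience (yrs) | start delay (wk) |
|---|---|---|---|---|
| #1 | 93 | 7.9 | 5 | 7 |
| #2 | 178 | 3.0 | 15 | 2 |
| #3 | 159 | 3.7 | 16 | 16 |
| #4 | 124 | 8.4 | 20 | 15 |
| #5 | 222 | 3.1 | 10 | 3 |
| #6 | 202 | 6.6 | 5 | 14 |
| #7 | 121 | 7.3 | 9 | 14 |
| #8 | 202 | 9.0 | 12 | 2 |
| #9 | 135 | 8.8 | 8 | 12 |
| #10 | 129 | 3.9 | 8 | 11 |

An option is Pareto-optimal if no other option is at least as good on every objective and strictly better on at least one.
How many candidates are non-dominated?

7

#1: not dominated (best salary ask).
#2: not dominated.
#3: dominated by #4 (salary ask 124≤159, interview score 8.4≥3.7, experience 20≥16, start delay 15≤16).
#4: not dominated (best experience).
#5: dominated by #8 (salary ask 202≤222, interview score 9.0≥3.1, experience 12≥10, start delay 2≤3).
#6: dominated by #1 (salary ask 93≤202, interview score 7.9≥6.6, experience 5≥5, start delay 7≤14).
#7: not dominated.
#8: not dominated (best interview score).
#9: not dominated.
#10: not dominated.
Pareto-optimal: #1, #2, #4, #7, #8, #9, #10 → 7.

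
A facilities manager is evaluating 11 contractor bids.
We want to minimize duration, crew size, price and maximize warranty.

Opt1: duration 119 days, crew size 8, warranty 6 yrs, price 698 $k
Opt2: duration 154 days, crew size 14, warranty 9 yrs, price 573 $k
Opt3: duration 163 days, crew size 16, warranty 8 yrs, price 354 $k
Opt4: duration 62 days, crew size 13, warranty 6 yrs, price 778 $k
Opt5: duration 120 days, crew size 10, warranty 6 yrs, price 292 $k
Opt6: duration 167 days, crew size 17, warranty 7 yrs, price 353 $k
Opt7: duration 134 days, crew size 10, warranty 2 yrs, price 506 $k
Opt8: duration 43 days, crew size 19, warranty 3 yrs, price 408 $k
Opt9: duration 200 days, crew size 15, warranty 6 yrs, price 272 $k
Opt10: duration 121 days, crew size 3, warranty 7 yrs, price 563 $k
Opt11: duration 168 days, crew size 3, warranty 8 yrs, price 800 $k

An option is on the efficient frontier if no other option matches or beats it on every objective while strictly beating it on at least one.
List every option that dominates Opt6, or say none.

none

Opt1: worse on warranty (6 vs 7).
Opt2: worse on price (573 vs 353).
Opt3: worse on price (354 vs 353).
Opt4: worse on warranty (6 vs 7).
Opt5: worse on warranty (6 vs 7).
Opt7: worse on warranty (2 vs 7).
Opt8: worse on crew size (19 vs 17).
Opt9: worse on duration (200 vs 167).
Opt10: worse on price (563 vs 353).
Opt11: worse on duration (168 vs 167).
No option dominates Opt6.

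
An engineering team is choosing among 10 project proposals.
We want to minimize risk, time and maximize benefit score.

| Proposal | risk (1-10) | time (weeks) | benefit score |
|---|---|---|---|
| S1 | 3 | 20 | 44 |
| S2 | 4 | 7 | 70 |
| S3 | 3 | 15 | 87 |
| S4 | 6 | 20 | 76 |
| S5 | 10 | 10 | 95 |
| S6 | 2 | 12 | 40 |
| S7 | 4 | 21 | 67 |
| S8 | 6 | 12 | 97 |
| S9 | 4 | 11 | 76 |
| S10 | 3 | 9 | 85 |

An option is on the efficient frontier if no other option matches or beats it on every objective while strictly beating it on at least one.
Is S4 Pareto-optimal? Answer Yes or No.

No

S3 vs S4: risk 3≤6, time 15≤20, benefit score 87≥76 — S3 is at least as good on every objective and strictly better on at least one, so S3 dominates S4.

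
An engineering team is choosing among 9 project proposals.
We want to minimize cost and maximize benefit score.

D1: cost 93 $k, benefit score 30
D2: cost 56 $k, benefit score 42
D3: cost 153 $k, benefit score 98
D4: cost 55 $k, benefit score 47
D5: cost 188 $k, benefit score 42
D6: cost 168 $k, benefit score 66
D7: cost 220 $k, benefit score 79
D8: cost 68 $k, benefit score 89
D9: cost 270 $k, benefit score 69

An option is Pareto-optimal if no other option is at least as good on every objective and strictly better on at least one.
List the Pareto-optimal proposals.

D3, D4, D8

D1: dominated by D2 (cost 56≤93, benefit score 42≥30).
D2: dominated by D4 (cost 55≤56, benefit score 47≥42).
D3: not dominated (best benefit score).
D4: not dominated (best cost).
D5: dominated by D2 (cost 56≤188, benefit score 42≥42).
D6: dominated by D3 (cost 153≤168, benefit score 98≥66).
D7: dominated by D3 (cost 153≤220, benefit score 98≥79).
D8: not dominated.
D9: dominated by D3 (cost 153≤270, benefit score 98≥69).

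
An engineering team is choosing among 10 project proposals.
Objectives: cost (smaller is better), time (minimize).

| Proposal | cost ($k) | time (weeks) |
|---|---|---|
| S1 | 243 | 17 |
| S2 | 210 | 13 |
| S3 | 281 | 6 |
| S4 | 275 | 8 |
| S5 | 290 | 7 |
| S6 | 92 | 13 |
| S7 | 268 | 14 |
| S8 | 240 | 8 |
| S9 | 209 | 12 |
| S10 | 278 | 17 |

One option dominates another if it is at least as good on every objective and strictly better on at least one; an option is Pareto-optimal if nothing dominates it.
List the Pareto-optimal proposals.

S1: dominated by S2 (cost 210≤243, time 13≤17).
S2: dominated by S6 (cost 92≤210, time 13≤13).
S3: not dominated (best time).
S4: dominated by S8 (cost 240≤275, time 8≤8).
S5: dominated by S3 (cost 281≤290, time 6≤7).
S6: not dominated (best cost).
S7: dominated by S2 (cost 210≤268, time 13≤14).
S8: not dominated.
S9: not dominated.
S10: dominated by S1 (cost 243≤278, time 17≤17).

S3, S6, S8, S9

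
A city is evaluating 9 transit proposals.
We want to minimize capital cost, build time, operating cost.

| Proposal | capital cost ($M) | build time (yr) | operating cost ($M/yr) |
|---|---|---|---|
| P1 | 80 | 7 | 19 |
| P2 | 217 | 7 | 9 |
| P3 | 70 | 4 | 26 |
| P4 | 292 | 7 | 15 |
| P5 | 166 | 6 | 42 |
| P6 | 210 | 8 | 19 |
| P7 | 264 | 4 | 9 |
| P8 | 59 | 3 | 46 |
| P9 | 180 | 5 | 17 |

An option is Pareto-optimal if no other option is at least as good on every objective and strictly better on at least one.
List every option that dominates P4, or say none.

P2, P7

P2: capital cost 217≤292, build time 7≤7, operating cost 9≤15 — dominates P4.
P7: capital cost 264≤292, build time 4≤7, operating cost 9≤15 — dominates P4.
Others (P1, P3, P5, P6, P8, P9) are each worse than P4 on at least one objective.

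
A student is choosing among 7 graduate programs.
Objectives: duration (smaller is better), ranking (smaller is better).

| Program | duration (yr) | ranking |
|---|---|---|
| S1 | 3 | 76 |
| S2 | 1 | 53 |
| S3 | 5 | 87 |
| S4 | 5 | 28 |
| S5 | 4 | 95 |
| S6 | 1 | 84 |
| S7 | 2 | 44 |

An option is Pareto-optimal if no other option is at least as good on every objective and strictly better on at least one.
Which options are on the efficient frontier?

S2, S4, S7

S1: dominated by S2 (duration 1≤3, ranking 53≤76).
S2: not dominated.
S3: dominated by S1 (duration 3≤5, ranking 76≤87).
S4: not dominated (best ranking).
S5: dominated by S1 (duration 3≤4, ranking 76≤95).
S6: dominated by S2 (duration 1≤1, ranking 53≤84).
S7: not dominated.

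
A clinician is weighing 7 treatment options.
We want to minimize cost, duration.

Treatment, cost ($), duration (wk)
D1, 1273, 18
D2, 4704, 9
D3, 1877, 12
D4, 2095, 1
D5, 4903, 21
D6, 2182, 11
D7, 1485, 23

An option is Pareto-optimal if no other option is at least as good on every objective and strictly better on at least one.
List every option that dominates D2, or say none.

D4

D4: cost 2095≤4704, duration 1≤9 — dominates D2.
Others (D1, D3, D5, D6, D7) are each worse than D2 on at least one objective.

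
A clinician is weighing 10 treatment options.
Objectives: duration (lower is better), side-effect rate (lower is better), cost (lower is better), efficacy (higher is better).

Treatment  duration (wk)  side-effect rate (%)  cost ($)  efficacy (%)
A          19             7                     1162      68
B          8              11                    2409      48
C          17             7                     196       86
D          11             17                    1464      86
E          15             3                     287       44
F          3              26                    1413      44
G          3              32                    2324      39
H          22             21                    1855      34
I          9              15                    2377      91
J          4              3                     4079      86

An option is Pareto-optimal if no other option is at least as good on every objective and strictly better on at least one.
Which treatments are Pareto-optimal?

B, C, D, E, F, I, J

A: dominated by C (duration 17≤19, side-effect rate 7≤7, cost 196≤1162, efficacy 86≥68).
B: not dominated.
C: not dominated (best cost).
D: not dominated.
E: not dominated.
F: not dominated.
G: dominated by F (duration 3≤3, side-effect rate 26≤32, cost 1413≤2324, efficacy 44≥39).
H: dominated by A (duration 19≤22, side-effect rate 7≤21, cost 1162≤1855, efficacy 68≥34).
I: not dominated (best efficacy).
J: not dominated.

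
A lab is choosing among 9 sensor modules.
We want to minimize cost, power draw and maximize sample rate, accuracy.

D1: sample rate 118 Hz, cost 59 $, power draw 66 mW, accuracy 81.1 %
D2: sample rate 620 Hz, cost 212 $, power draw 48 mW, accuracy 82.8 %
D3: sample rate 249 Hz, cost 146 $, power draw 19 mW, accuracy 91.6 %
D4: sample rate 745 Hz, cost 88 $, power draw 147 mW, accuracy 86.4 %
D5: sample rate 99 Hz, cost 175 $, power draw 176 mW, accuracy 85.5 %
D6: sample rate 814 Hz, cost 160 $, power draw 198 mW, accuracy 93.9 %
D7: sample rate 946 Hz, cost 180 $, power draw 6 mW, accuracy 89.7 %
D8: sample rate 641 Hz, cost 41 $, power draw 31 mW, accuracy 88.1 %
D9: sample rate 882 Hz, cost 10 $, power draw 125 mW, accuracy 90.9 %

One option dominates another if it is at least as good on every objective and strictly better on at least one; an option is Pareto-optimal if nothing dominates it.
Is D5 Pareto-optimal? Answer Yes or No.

No

D3 vs D5: sample rate 249≥99, cost 146≤175, power draw 19≤176, accuracy 91.6≥85.5 — D3 is at least as good on every objective and strictly better on at least one, so D3 dominates D5.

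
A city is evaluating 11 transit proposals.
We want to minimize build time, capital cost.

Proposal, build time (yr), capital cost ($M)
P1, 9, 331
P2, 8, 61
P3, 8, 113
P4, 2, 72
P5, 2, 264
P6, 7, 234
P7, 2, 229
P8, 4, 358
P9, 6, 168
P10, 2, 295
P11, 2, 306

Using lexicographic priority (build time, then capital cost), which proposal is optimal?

P4

First minimize build time: best is 2, kept {P4, P5, P7, P10, P11}.
Then minimize capital cost: best is 72, kept {P4}.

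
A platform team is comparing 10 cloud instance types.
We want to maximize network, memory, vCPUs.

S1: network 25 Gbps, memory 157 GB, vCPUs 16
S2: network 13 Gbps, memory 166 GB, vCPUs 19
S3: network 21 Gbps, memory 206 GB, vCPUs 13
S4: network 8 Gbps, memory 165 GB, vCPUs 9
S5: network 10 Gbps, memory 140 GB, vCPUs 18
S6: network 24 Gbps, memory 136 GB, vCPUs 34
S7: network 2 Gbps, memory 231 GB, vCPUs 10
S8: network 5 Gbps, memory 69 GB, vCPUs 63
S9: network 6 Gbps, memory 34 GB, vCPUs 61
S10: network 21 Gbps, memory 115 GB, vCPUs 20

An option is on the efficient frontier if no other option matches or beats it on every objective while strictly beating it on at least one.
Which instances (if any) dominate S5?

S2

S2: network 13≥10, memory 166≥140, vCPUs 19≥18 — dominates S5.
Others (S1, S3, S4, S6, S7, S8, S9, S10) are each worse than S5 on at least one objective.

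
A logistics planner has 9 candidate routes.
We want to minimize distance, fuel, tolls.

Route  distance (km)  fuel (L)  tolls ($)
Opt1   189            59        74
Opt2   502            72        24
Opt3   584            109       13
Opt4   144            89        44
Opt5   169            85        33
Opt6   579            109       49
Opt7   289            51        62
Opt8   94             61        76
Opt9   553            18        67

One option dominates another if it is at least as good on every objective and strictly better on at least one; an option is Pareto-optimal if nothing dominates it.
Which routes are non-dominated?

Opt1: not dominated.
Opt2: not dominated.
Opt3: not dominated (best tolls).
Opt4: not dominated.
Opt5: not dominated.
Opt6: dominated by Opt2 (distance 502≤579, fuel 72≤109, tolls 24≤49).
Opt7: not dominated.
Opt8: not dominated (best distance).
Opt9: not dominated (best fuel).

Opt1, Opt2, Opt3, Opt4, Opt5, Opt7, Opt8, Opt9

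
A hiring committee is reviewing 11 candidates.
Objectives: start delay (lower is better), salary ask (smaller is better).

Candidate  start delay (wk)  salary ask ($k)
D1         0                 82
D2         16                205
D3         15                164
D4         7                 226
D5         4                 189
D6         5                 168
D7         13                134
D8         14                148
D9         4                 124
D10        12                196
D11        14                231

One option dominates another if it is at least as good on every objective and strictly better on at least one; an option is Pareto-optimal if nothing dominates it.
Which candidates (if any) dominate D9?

D1

D1: start delay 0≤4, salary ask 82≤124 — dominates D9.
Others (D2, D3, D4, D5, D6, D7, D8, D10, D11) are each worse than D9 on at least one objective.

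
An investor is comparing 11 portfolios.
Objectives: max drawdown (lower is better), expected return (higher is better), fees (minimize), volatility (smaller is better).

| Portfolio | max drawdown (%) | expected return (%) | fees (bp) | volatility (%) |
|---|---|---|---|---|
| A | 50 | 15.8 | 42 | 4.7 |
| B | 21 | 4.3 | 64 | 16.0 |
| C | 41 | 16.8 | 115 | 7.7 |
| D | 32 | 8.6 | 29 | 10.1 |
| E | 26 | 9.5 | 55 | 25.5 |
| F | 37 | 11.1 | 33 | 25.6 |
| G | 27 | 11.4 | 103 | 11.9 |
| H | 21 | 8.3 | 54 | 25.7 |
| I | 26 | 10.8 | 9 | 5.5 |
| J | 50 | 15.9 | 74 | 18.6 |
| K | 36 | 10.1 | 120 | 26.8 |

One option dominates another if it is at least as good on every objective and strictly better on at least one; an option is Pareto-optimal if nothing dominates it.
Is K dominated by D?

No

D vs K: D is worse on expected return (8.6 vs 10.1), so it does not dominate K.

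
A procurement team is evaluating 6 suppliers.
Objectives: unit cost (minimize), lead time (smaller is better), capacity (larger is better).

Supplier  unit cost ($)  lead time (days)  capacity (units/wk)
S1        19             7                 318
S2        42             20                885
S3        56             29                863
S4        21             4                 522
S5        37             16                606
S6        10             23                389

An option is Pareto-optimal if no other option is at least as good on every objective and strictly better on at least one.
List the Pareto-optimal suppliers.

S1: not dominated.
S2: not dominated (best capacity).
S3: dominated by S2 (unit cost 42≤56, lead time 20≤29, capacity 885≥863).
S4: not dominated (best lead time).
S5: not dominated.
S6: not dominated (best unit cost).

S1, S2, S4, S5, S6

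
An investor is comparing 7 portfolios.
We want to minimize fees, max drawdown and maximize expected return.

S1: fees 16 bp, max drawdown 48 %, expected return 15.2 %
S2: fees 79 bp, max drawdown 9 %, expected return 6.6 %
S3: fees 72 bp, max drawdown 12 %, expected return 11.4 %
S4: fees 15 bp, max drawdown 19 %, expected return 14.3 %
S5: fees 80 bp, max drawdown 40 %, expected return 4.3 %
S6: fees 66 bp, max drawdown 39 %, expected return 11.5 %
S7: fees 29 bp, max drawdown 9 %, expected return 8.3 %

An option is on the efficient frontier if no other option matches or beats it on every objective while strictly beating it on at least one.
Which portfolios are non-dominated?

S1: not dominated (best expected return).
S2: dominated by S7 (fees 29≤79, max drawdown 9≤9, expected return 8.3≥6.6).
S3: not dominated.
S4: not dominated (best fees).
S5: dominated by S2 (fees 79≤80, max drawdown 9≤40, expected return 6.6≥4.3).
S6: dominated by S4 (fees 15≤66, max drawdown 19≤39, expected return 14.3≥11.5).
S7: not dominated.

S1, S3, S4, S7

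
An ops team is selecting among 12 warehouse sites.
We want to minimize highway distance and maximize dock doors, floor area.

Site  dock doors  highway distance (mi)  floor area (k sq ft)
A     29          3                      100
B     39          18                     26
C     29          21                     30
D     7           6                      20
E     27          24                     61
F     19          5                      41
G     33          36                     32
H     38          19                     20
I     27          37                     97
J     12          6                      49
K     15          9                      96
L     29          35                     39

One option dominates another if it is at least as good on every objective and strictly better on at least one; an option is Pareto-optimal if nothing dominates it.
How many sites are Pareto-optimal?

A: not dominated (best highway distance).
B: not dominated (best dock doors).
C: dominated by A (dock doors 29≥29, highway distance 3≤21, floor area 100≥30).
D: dominated by A (dock doors 29≥7, highway distance 3≤6, floor area 100≥20).
E: dominated by A (dock doors 29≥27, highway distance 3≤24, floor area 100≥61).
F: dominated by A (dock doors 29≥19, highway distance 3≤5, floor area 100≥41).
G: not dominated.
H: dominated by B (dock doors 39≥38, highway distance 18≤19, floor area 26≥20).
I: dominated by A (dock doors 29≥27, highway distance 3≤37, floor area 100≥97).
J: dominated by A (dock doors 29≥12, highway distance 3≤6, floor area 100≥49).
K: dominated by A (dock doors 29≥15, highway distance 3≤9, floor area 100≥96).
L: dominated by A (dock doors 29≥29, highway distance 3≤35, floor area 100≥39).
Pareto-optimal: A, B, G → 3.

3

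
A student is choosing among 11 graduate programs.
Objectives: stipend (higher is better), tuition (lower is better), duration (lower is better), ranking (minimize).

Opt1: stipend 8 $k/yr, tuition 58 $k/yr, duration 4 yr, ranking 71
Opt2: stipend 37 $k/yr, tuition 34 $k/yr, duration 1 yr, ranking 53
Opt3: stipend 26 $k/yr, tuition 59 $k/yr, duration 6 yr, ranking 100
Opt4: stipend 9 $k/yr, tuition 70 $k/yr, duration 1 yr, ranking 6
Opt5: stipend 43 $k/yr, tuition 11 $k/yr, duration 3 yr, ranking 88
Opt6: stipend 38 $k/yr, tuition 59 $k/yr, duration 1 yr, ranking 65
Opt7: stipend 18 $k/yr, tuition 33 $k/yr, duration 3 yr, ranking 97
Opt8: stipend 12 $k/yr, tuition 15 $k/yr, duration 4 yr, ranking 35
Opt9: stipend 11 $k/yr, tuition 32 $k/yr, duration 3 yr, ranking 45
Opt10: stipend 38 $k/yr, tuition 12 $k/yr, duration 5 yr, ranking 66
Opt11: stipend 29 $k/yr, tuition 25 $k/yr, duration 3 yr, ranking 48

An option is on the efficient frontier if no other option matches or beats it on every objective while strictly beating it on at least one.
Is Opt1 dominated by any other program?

Yes

Opt2 vs Opt1: stipend 37≥8, tuition 34≤58, duration 1≤4, ranking 53≤71 — Opt2 is at least as good on every objective and strictly better on at least one, so Opt2 dominates Opt1.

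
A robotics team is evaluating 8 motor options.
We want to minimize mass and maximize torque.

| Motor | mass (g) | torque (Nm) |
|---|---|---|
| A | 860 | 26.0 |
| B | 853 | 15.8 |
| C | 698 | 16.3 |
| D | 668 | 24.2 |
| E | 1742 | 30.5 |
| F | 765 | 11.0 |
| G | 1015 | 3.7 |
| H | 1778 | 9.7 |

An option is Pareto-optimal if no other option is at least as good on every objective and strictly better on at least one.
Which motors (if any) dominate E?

A: worse on torque (26.0 vs 30.5).
B: worse on torque (15.8 vs 30.5).
C: worse on torque (16.3 vs 30.5).
D: worse on torque (24.2 vs 30.5).
F: worse on torque (11.0 vs 30.5).
G: worse on torque (3.7 vs 30.5).
H: worse on mass (1778 vs 1742).
No option dominates E.

none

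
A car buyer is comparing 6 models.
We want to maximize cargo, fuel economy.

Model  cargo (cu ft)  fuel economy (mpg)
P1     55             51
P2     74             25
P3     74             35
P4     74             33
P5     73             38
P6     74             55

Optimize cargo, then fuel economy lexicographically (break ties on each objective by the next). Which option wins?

First maximize cargo: best is 74, kept {P2, P3, P4, P6}.
Then maximize fuel economy: best is 55, kept {P6}.

P6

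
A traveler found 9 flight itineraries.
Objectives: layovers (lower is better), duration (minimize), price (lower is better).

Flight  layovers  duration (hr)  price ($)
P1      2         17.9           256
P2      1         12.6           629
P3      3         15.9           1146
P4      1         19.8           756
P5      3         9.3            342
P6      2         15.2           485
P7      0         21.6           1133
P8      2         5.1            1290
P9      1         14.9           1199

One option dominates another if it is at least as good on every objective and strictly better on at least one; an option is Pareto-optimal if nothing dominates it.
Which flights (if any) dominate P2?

P1: worse on layovers (2 vs 1).
P3: worse on layovers (3 vs 1).
P4: worse on duration (19.8 vs 12.6).
P5: worse on layovers (3 vs 1).
P6: worse on layovers (2 vs 1).
P7: worse on duration (21.6 vs 12.6).
P8: worse on layovers (2 vs 1).
P9: worse on duration (14.9 vs 12.6).
No option dominates P2.

none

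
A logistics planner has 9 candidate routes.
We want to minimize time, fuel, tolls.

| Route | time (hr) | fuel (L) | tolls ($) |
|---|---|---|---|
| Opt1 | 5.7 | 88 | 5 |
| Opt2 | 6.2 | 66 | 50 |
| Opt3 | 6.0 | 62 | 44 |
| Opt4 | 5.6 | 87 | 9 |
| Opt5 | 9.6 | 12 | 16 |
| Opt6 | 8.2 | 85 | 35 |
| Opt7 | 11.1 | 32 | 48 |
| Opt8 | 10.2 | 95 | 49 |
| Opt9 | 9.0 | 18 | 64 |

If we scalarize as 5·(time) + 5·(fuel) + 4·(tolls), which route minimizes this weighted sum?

Opt1: 5·5.7 + 5·88 + 4·5 = 488.5
Opt2: 5·6.2 + 5·66 + 4·50 = 561.0
Opt3: 5·6.0 + 5·62 + 4·44 = 516.0
Opt4: 5·5.6 + 5·87 + 4·9 = 499.0
Opt5: 5·9.6 + 5·12 + 4·16 = 172.0
Opt6: 5·8.2 + 5·85 + 4·35 = 606.0
Opt7: 5·11.1 + 5·32 + 4·48 = 407.5
Opt8: 5·10.2 + 5·95 + 4·49 = 722.0
Opt9: 5·9.0 + 5·18 + 4·64 = 391.0
Lowest: Opt5 at 172.0.

Opt5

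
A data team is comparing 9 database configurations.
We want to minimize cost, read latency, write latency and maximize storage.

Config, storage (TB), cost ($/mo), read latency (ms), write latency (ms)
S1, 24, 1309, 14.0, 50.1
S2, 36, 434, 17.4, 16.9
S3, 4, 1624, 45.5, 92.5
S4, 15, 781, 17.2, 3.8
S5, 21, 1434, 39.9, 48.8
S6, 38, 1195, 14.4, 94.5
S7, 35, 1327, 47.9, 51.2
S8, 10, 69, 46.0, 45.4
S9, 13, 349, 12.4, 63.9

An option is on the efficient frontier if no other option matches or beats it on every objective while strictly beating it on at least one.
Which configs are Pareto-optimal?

S1, S2, S4, S6, S8, S9

S1: not dominated.
S2: not dominated.
S3: dominated by S1 (storage 24≥4, cost 1309≤1624, read latency 14.0≤45.5, write latency 50.1≤92.5).
S4: not dominated (best write latency).
S5: dominated by S2 (storage 36≥21, cost 434≤1434, read latency 17.4≤39.9, write latency 16.9≤48.8).
S6: not dominated (best storage).
S7: dominated by S2 (storage 36≥35, cost 434≤1327, read latency 17.4≤47.9, write latency 16.9≤51.2).
S8: not dominated (best cost).
S9: not dominated (best read latency).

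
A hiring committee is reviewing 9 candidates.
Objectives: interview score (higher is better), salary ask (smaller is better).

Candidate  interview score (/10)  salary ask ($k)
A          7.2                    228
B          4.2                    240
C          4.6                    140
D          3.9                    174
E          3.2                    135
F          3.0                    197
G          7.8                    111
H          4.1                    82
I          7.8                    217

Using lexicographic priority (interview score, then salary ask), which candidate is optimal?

G

First maximize interview score: best is 7.8, kept {G, I}.
Then minimize salary ask: best is 111, kept {G}.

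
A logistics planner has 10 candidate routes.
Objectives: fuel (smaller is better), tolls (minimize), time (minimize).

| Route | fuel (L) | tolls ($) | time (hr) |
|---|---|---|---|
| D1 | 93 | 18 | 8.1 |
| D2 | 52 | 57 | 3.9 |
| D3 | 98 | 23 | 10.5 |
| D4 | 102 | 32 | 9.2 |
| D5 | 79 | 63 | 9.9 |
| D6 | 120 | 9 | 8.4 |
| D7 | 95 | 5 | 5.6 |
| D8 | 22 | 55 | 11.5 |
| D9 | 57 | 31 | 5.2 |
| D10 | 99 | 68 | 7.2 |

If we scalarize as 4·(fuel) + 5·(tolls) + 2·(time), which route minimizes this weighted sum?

D1: 4·93 + 5·18 + 2·8.1 = 478.2
D2: 4·52 + 5·57 + 2·3.9 = 500.8
D3: 4·98 + 5·23 + 2·10.5 = 528.0
D4: 4·102 + 5·32 + 2·9.2 = 586.4
D5: 4·79 + 5·63 + 2·9.9 = 650.8
D6: 4·120 + 5·9 + 2·8.4 = 541.8
D7: 4·95 + 5·5 + 2·5.6 = 416.2
D8: 4·22 + 5·55 + 2·11.5 = 386.0
D9: 4·57 + 5·31 + 2·5.2 = 393.4
D10: 4·99 + 5·68 + 2·7.2 = 750.4
Lowest: D8 at 386.0.

D8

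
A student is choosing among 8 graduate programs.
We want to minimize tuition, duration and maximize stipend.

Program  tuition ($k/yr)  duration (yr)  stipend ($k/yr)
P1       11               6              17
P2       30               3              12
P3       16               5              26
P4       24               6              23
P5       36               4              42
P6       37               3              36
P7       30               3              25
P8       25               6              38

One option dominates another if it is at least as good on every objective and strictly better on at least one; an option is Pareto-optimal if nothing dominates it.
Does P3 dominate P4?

Yes

P3 vs P4: tuition 16≤24, duration 5≤6, stipend 26≥23 — P3 is at least as good on every objective with at least one strict improvement.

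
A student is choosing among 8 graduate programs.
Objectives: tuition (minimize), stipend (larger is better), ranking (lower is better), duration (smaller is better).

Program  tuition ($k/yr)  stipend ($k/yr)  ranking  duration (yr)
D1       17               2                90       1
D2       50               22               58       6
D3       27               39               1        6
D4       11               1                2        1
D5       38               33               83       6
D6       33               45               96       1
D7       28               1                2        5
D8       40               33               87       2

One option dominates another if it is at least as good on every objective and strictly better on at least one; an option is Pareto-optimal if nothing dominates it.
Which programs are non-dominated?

D1: not dominated.
D2: dominated by D3 (tuition 27≤50, stipend 39≥22, ranking 1≤58, duration 6≤6).
D3: not dominated (best ranking).
D4: not dominated (best tuition).
D5: dominated by D3 (tuition 27≤38, stipend 39≥33, ranking 1≤83, duration 6≤6).
D6: not dominated (best stipend).
D7: dominated by D4 (tuition 11≤28, stipend 1≥1, ranking 2≤2, duration 1≤5).
D8: not dominated.

D1, D3, D4, D6, D8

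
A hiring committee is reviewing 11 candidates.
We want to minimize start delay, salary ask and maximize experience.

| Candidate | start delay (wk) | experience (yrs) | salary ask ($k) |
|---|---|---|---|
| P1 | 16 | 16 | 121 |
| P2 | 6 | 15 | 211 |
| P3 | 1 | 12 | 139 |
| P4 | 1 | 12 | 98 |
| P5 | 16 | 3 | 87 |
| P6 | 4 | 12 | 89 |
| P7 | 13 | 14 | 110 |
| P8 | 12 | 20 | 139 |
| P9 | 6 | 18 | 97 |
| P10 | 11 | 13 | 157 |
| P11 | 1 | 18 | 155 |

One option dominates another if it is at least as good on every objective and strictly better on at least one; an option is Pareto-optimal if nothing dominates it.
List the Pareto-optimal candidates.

P4, P5, P6, P8, P9, P11

P1: dominated by P9 (start delay 6≤16, experience 18≥16, salary ask 97≤121).
P2: dominated by P9 (start delay 6≤6, experience 18≥15, salary ask 97≤211).
P3: dominated by P4 (start delay 1≤1, experience 12≥12, salary ask 98≤139).
P4: not dominated.
P5: not dominated (best salary ask).
P6: not dominated.
P7: dominated by P9 (start delay 6≤13, experience 18≥14, salary ask 97≤110).
P8: not dominated (best experience).
P9: not dominated.
P10: dominated by P9 (start delay 6≤11, experience 18≥13, salary ask 97≤157).
P11: not dominated.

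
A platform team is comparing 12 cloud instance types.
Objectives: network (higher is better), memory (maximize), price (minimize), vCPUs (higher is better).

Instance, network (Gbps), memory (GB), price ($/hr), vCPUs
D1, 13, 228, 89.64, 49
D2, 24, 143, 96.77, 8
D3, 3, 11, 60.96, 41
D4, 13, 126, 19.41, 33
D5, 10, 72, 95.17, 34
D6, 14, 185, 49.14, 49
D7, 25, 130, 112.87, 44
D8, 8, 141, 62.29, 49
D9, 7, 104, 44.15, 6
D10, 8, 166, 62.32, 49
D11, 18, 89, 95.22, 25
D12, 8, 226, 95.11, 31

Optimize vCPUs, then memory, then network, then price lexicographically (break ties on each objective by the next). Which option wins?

D1

First maximize vCPUs: best is 49, kept {D1, D6, D8, D10}.
Then maximize memory: best is 228, kept {D1}.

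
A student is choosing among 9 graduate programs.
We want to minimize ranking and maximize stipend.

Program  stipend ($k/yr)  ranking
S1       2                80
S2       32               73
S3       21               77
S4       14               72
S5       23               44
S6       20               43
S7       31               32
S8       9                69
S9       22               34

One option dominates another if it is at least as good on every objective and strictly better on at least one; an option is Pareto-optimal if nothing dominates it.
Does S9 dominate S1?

S9 vs S1: stipend 22≥2, ranking 34≤80 — S9 is at least as good on every objective with at least one strict improvement.

Yes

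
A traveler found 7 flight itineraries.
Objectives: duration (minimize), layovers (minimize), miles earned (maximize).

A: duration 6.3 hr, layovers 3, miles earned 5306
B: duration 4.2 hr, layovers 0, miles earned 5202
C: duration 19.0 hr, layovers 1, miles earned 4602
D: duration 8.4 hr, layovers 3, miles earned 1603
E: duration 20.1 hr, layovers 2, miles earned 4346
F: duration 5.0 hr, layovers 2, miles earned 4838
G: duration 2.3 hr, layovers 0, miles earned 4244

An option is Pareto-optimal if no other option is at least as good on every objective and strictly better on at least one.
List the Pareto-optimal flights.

A: not dominated (best miles earned).
B: not dominated.
C: dominated by B (duration 4.2≤19.0, layovers 0≤1, miles earned 5202≥4602).
D: dominated by A (duration 6.3≤8.4, layovers 3≤3, miles earned 5306≥1603).
E: dominated by B (duration 4.2≤20.1, layovers 0≤2, miles earned 5202≥4346).
F: dominated by B (duration 4.2≤5.0, layovers 0≤2, miles earned 5202≥4838).
G: not dominated (best duration).

A, B, G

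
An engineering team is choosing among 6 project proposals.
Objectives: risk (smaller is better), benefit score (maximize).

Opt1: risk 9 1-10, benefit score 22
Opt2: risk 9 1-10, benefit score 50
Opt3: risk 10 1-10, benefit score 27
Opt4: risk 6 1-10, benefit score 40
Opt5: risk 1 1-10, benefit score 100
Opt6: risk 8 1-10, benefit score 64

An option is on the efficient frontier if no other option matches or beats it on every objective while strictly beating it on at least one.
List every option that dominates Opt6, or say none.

Opt5: risk 1≤8, benefit score 100≥64 — dominates Opt6.
Others (Opt1, Opt2, Opt3, Opt4) are each worse than Opt6 on at least one objective.

Opt5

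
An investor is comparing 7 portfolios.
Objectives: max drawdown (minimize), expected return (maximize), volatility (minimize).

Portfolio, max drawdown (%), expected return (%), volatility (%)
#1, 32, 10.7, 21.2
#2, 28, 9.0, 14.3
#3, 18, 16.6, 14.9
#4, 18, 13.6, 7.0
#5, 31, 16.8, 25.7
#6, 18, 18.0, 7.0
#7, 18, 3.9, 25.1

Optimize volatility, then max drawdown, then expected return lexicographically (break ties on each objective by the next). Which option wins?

#6

First minimize volatility: best is 7.0, kept {#4, #6}.
Then minimize max drawdown: best is 18, kept {#4, #6}.
Then maximize expected return: best is 18.0, kept {#6}.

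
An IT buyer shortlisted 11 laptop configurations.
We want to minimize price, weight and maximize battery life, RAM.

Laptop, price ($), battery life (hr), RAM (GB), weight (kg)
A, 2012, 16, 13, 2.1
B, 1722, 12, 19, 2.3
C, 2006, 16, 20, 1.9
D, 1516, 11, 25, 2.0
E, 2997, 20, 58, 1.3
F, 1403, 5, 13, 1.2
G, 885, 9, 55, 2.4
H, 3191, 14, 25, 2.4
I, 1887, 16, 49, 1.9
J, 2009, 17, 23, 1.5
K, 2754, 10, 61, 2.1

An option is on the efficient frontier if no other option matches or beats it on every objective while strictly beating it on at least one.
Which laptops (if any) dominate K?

A: worse on RAM (13 vs 61).
B: worse on RAM (19 vs 61).
C: worse on RAM (20 vs 61).
D: worse on RAM (25 vs 61).
E: worse on price (2997 vs 2754).
F: worse on battery life (5 vs 10).
G: worse on battery life (9 vs 10).
H: worse on price (3191 vs 2754).
I: worse on RAM (49 vs 61).
J: worse on RAM (23 vs 61).
No option dominates K.

none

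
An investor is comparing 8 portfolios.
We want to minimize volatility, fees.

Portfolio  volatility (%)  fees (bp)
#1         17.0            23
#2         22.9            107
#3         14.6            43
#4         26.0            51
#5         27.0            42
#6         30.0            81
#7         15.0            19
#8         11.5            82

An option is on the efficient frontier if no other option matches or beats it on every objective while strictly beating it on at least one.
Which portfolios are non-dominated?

#3, #7, #8

#1: dominated by #7 (volatility 15.0≤17.0, fees 19≤23).
#2: dominated by #1 (volatility 17.0≤22.9, fees 23≤107).
#3: not dominated.
#4: dominated by #1 (volatility 17.0≤26.0, fees 23≤51).
#5: dominated by #1 (volatility 17.0≤27.0, fees 23≤42).
#6: dominated by #1 (volatility 17.0≤30.0, fees 23≤81).
#7: not dominated (best fees).
#8: not dominated (best volatility).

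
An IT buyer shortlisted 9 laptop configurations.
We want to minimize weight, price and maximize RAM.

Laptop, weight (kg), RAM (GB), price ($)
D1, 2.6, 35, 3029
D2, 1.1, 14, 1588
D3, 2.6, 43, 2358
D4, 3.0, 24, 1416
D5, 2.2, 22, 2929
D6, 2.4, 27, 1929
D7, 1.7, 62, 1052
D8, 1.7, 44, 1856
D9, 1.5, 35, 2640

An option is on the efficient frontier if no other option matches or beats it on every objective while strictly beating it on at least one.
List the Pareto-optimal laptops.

D2, D7, D9

D1: dominated by D3 (weight 2.6≤2.6, RAM 43≥35, price 2358≤3029).
D2: not dominated (best weight).
D3: dominated by D7 (weight 1.7≤2.6, RAM 62≥43, price 1052≤2358).
D4: dominated by D7 (weight 1.7≤3.0, RAM 62≥24, price 1052≤1416).
D5: dominated by D7 (weight 1.7≤2.2, RAM 62≥22, price 1052≤2929).
D6: dominated by D7 (weight 1.7≤2.4, RAM 62≥27, price 1052≤1929).
D7: not dominated (best RAM).
D8: dominated by D7 (weight 1.7≤1.7, RAM 62≥44, price 1052≤1856).
D9: not dominated.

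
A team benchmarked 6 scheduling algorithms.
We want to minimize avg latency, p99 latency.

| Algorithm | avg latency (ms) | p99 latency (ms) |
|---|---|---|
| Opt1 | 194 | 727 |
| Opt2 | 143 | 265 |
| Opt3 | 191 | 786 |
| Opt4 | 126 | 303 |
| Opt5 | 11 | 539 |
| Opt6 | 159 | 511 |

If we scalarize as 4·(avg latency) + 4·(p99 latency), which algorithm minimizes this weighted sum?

Opt1: 4·194 + 4·727 = 3684
Opt2: 4·143 + 4·265 = 1632
Opt3: 4·191 + 4·786 = 3908
Opt4: 4·126 + 4·303 = 1716
Opt5: 4·11 + 4·539 = 2200
Opt6: 4·159 + 4·511 = 2680
Lowest: Opt2 at 1632.

Opt2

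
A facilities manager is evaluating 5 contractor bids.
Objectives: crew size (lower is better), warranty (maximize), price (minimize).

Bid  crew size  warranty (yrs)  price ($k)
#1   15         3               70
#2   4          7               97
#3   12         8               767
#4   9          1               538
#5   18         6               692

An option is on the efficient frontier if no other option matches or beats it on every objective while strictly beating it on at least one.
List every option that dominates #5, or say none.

#2: crew size 4≤18, warranty 7≥6, price 97≤692 — dominates #5.
Others (#1, #3, #4) are each worse than #5 on at least one objective.

#2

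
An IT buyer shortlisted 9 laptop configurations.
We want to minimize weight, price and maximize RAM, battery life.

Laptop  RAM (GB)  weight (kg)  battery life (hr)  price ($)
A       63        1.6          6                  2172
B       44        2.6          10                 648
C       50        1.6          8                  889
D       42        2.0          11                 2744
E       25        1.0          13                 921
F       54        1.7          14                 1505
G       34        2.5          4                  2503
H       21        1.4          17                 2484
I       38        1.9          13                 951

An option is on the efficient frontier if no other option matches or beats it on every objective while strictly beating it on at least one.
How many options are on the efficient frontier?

A: not dominated (best RAM).
B: not dominated (best price).
C: not dominated.
D: dominated by F (RAM 54≥42, weight 1.7≤2.0, battery life 14≥11, price 1505≤2744).
E: not dominated (best weight).
F: not dominated.
G: dominated by A (RAM 63≥34, weight 1.6≤2.5, battery life 6≥4, price 2172≤2503).
H: not dominated (best battery life).
I: not dominated.
Pareto-optimal: A, B, C, E, F, H, I → 7.

7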